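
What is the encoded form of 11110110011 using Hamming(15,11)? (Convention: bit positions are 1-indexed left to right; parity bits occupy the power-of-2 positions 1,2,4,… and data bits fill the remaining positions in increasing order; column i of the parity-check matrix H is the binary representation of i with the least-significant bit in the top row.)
Codeword c = d · G (mod 2), d = 11110110011:
  c[0] = d·G[:,0] = (11110110011)·(11011010101) mod 2 = 1+1+0+1+0+0+1+0+0+0+1 mod 2 = 1
  c[1] = d·G[:,1] = (11110110011)·(10110110011) mod 2 = 1+0+1+1+0+1+1+0+0+1+1 mod 2 = 1
  c[2] = d·G[:,2] = (11110110011)·(10000000000) mod 2 = 1+0+0+0+0+0+0+0+0+0+0 mod 2 = 1
  c[3] = d·G[:,3] = (11110110011)·(01110001111) mod 2 = 0+1+1+1+0+0+0+0+0+1+1 mod 2 = 1
  c[4] = d·G[:,4] = (11110110011)·(01000000000) mod 2 = 0+1+0+0+0+0+0+0+0+0+0 mod 2 = 1
  c[5] = d·G[:,5] = (11110110011)·(00100000000) mod 2 = 0+0+1+0+0+0+0+0+0+0+0 mod 2 = 1
  c[6] = d·G[:,6] = (11110110011)·(00010000000) mod 2 = 0+0+0+1+0+0+0+0+0+0+0 mod 2 = 1
  c[7] = d·G[:,7] = (11110110011)·(00001111111) mod 2 = 0+0+0+0+0+1+1+0+0+1+1 mod 2 = 0
  c[8] = d·G[:,8] = (11110110011)·(00001000000) mod 2 = 0+0+0+0+0+0+0+0+0+0+0 mod 2 = 0
  c[9] = d·G[:,9] = (11110110011)·(00000100000) mod 2 = 0+0+0+0+0+1+0+0+0+0+0 mod 2 = 1
  c[10] = d·G[:,10] = (11110110011)·(00000010000) mod 2 = 0+0+0+0+0+0+1+0+0+0+0 mod 2 = 1
  c[11] = d·G[:,11] = (11110110011)·(00000001000) mod 2 = 0+0+0+0+0+0+0+0+0+0+0 mod 2 = 0
  c[12] = d·G[:,12] = (11110110011)·(00000000100) mod 2 = 0+0+0+0+0+0+0+0+0+0+0 mod 2 = 0
  c[13] = d·G[:,13] = (11110110011)·(00000000010) mod 2 = 0+0+0+0+0+0+0+0+0+1+0 mod 2 = 1
  c[14] = d·G[:,14] = (11110110011)·(00000000001) mod 2 = 0+0+0+0+0+0+0+0+0+0+1 mod 2 = 1
Codeword = 111111100110011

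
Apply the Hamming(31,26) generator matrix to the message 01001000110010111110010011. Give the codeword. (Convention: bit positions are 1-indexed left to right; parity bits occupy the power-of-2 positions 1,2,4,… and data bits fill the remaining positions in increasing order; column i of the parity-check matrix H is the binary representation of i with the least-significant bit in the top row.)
Codeword c = d · G (mod 2), d = 01001000110010111110010011:
  c[0] = d·G[:,0] = (01001000110010111110010011)·(11011010101101010101010101) mod 2 = 0+1+0+0+1+0+0+0+1+0+0+0+0+0+0+1+0+1+0+0+0+1+0+0+0+1 mod 2 = 1
  c[1] = d·G[:,1] = (01001000110010111110010011)·(10110110011011001100110011) mod 2 = 0+0+0+0+0+0+0+0+0+1+0+0+1+0+0+0+1+1+0+0+0+1+0+0+1+1 mod 2 = 1
  c[2] = d·G[:,2] = (01001000110010111110010011)·(10000000000000000000000000) mod 2 = 0+0+0+0+0+0+0+0+0+0+0+0+0+0+0+0+0+0+0+0+0+0+0+0+0+0 mod 2 = 0
  c[3] = d·G[:,3] = (01001000110010111110010011)·(01110001111000111100001111) mod 2 = 0+1+0+0+0+0+0+0+1+1+0+0+0+0+1+1+1+1+0+0+0+0+0+0+1+1 mod 2 = 1
  c[4] = d·G[:,4] = (01001000110010111110010011)·(01000000000000000000000000) mod 2 = 0+1+0+0+0+0+0+0+0+0+0+0+0+0+0+0+0+0+0+0+0+0+0+0+0+0 mod 2 = 1
  c[5] = d·G[:,5] = (01001000110010111110010011)·(00100000000000000000000000) mod 2 = 0+0+0+0+0+0+0+0+0+0+0+0+0+0+0+0+0+0+0+0+0+0+0+0+0+0 mod 2 = 0
  c[6] = d·G[:,6] = (01001000110010111110010011)·(00010000000000000000000000) mod 2 = 0+0+0+0+0+0+0+0+0+0+0+0+0+0+0+0+0+0+0+0+0+0+0+0+0+0 mod 2 = 0
  c[7] = d·G[:,7] = (01001000110010111110010011)·(00001111111000000011111111) mod 2 = 0+0+0+0+1+0+0+0+1+1+0+0+0+0+0+0+0+0+1+0+0+1+0+0+1+1 mod 2 = 1
  c[8] = d·G[:,8] = (01001000110010111110010011)·(00001000000000000000000000) mod 2 = 0+0+0+0+1+0+0+0+0+0+0+0+0+0+0+0+0+0+0+0+0+0+0+0+0+0 mod 2 = 1
  c[9] = d·G[:,9] = (01001000110010111110010011)·(00000100000000000000000000) mod 2 = 0+0+0+0+0+0+0+0+0+0+0+0+0+0+0+0+0+0+0+0+0+0+0+0+0+0 mod 2 = 0
  c[10] = d·G[:,10] = (01001000110010111110010011)·(00000010000000000000000000) mod 2 = 0+0+0+0+0+0+0+0+0+0+0+0+0+0+0+0+0+0+0+0+0+0+0+0+0+0 mod 2 = 0
  c[11] = d·G[:,11] = (01001000110010111110010011)·(00000001000000000000000000) mod 2 = 0+0+0+0+0+0+0+0+0+0+0+0+0+0+0+0+0+0+0+0+0+0+0+0+0+0 mod 2 = 0
  c[12] = d·G[:,12] = (01001000110010111110010011)·(00000000100000000000000000) mod 2 = 0+0+0+0+0+0+0+0+1+0+0+0+0+0+0+0+0+0+0+0+0+0+0+0+0+0 mod 2 = 1
  c[13] = d·G[:,13] = (01001000110010111110010011)·(00000000010000000000000000) mod 2 = 0+0+0+0+0+0+0+0+0+1+0+0+0+0+0+0+0+0+0+0+0+0+0+0+0+0 mod 2 = 1
  c[14] = d·G[:,14] = (01001000110010111110010011)·(00000000001000000000000000) mod 2 = 0+0+0+0+0+0+0+0+0+0+0+0+0+0+0+0+0+0+0+0+0+0+0+0+0+0 mod 2 = 0
  c[15] = d·G[:,15] = (01001000110010111110010011)·(00000000000111111111111111) mod 2 = 0+0+0+0+0+0+0+0+0+0+0+0+1+0+1+1+1+1+1+0+0+1+0+0+1+1 mod 2 = 1
  c[16] = d·G[:,16] = (01001000110010111110010011)·(00000000000100000000000000) mod 2 = 0+0+0+0+0+0+0+0+0+0+0+0+0+0+0+0+0+0+0+0+0+0+0+0+0+0 mod 2 = 0
  c[17] = d·G[:,17] = (01001000110010111110010011)·(00000000000010000000000000) mod 2 = 0+0+0+0+0+0+0+0+0+0+0+0+1+0+0+0+0+0+0+0+0+0+0+0+0+0 mod 2 = 1
  c[18] = d·G[:,18] = (01001000110010111110010011)·(00000000000001000000000000) mod 2 = 0+0+0+0+0+0+0+0+0+0+0+0+0+0+0+0+0+0+0+0+0+0+0+0+0+0 mod 2 = 0
  c[19] = d·G[:,19] = (01001000110010111110010011)·(00000000000000100000000000) mod 2 = 0+0+0+0+0+0+0+0+0+0+0+0+0+0+1+0+0+0+0+0+0+0+0+0+0+0 mod 2 = 1
  c[20] = d·G[:,20] = (01001000110010111110010011)·(00000000000000010000000000) mod 2 = 0+0+0+0+0+0+0+0+0+0+0+0+0+0+0+1+0+0+0+0+0+0+0+0+0+0 mod 2 = 1
  c[21] = d·G[:,21] = (01001000110010111110010011)·(00000000000000001000000000) mod 2 = 0+0+0+0+0+0+0+0+0+0+0+0+0+0+0+0+1+0+0+0+0+0+0+0+0+0 mod 2 = 1
  c[22] = d·G[:,22] = (01001000110010111110010011)·(00000000000000000100000000) mod 2 = 0+0+0+0+0+0+0+0+0+0+0+0+0+0+0+0+0+1+0+0+0+0+0+0+0+0 mod 2 = 1
  c[23] = d·G[:,23] = (01001000110010111110010011)·(00000000000000000010000000) mod 2 = 0+0+0+0+0+0+0+0+0+0+0+0+0+0+0+0+0+0+1+0+0+0+0+0+0+0 mod 2 = 1
  c[24] = d·G[:,24] = (01001000110010111110010011)·(00000000000000000001000000) mod 2 = 0+0+0+0+0+0+0+0+0+0+0+0+0+0+0+0+0+0+0+0+0+0+0+0+0+0 mod 2 = 0
  c[25] = d·G[:,25] = (01001000110010111110010011)·(00000000000000000000100000) mod 2 = 0+0+0+0+0+0+0+0+0+0+0+0+0+0+0+0+0+0+0+0+0+0+0+0+0+0 mod 2 = 0
  c[26] = d·G[:,26] = (01001000110010111110010011)·(00000000000000000000010000) mod 2 = 0+0+0+0+0+0+0+0+0+0+0+0+0+0+0+0+0+0+0+0+0+1+0+0+0+0 mod 2 = 1
  c[27] = d·G[:,27] = (01001000110010111110010011)·(00000000000000000000001000) mod 2 = 0+0+0+0+0+0+0+0+0+0+0+0+0+0+0+0+0+0+0+0+0+0+0+0+0+0 mod 2 = 0
  c[28] = d·G[:,28] = (01001000110010111110010011)·(00000000000000000000000100) mod 2 = 0+0+0+0+0+0+0+0+0+0+0+0+0+0+0+0+0+0+0+0+0+0+0+0+0+0 mod 2 = 0
  c[29] = d·G[:,29] = (01001000110010111110010011)·(00000000000000000000000010) mod 2 = 0+0+0+0+0+0+0+0+0+0+0+0+0+0+0+0+0+0+0+0+0+0+0+0+1+0 mod 2 = 1
  c[30] = d·G[:,30] = (01001000110010111110010011)·(00000000000000000000000001) mod 2 = 0+0+0+0+0+0+0+0+0+0+0+0+0+0+0+0+0+0+0+0+0+0+0+0+0+1 mod 2 = 1
Codeword = 1101100110001101010111110010011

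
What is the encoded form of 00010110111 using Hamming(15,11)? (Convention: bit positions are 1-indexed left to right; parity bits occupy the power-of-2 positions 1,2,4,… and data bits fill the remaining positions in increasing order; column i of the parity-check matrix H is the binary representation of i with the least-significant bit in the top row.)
Codeword c = d · G (mod 2), d = 00010110111:
  c[0] = d·G[:,0] = (00010110111)·(11011010101) mod 2 = 0+0+0+1+0+0+1+0+1+0+1 mod 2 = 0
  c[1] = d·G[:,1] = (00010110111)·(10110110011) mod 2 = 0+0+0+1+0+1+1+0+0+1+1 mod 2 = 1
  c[2] = d·G[:,2] = (00010110111)·(10000000000) mod 2 = 0+0+0+0+0+0+0+0+0+0+0 mod 2 = 0
  c[3] = d·G[:,3] = (00010110111)·(01110001111) mod 2 = 0+0+0+1+0+0+0+0+1+1+1 mod 2 = 0
  c[4] = d·G[:,4] = (00010110111)·(01000000000) mod 2 = 0+0+0+0+0+0+0+0+0+0+0 mod 2 = 0
  c[5] = d·G[:,5] = (00010110111)·(00100000000) mod 2 = 0+0+0+0+0+0+0+0+0+0+0 mod 2 = 0
  c[6] = d·G[:,6] = (00010110111)·(00010000000) mod 2 = 0+0+0+1+0+0+0+0+0+0+0 mod 2 = 1
  c[7] = d·G[:,7] = (00010110111)·(00001111111) mod 2 = 0+0+0+0+0+1+1+0+1+1+1 mod 2 = 1
  c[8] = d·G[:,8] = (00010110111)·(00001000000) mod 2 = 0+0+0+0+0+0+0+0+0+0+0 mod 2 = 0
  c[9] = d·G[:,9] = (00010110111)·(00000100000) mod 2 = 0+0+0+0+0+1+0+0+0+0+0 mod 2 = 1
  c[10] = d·G[:,10] = (00010110111)·(00000010000) mod 2 = 0+0+0+0+0+0+1+0+0+0+0 mod 2 = 1
  c[11] = d·G[:,11] = (00010110111)·(00000001000) mod 2 = 0+0+0+0+0+0+0+0+0+0+0 mod 2 = 0
  c[12] = d·G[:,12] = (00010110111)·(00000000100) mod 2 = 0+0+0+0+0+0+0+0+1+0+0 mod 2 = 1
  c[13] = d·G[:,13] = (00010110111)·(00000000010) mod 2 = 0+0+0+0+0+0+0+0+0+1+0 mod 2 = 1
  c[14] = d·G[:,14] = (00010110111)·(00000000001) mod 2 = 0+0+0+0+0+0+0+0+0+0+1 mod 2 = 1
Codeword = 010000110110111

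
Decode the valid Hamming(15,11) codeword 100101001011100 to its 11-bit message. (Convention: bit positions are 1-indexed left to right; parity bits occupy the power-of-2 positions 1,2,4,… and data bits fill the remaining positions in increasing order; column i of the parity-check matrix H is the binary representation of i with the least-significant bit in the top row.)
Parity bits occupy power-of-2 positions; data bits are at positions {3,5,6,7,9,10,11,12,13,14,15} (1-indexed).
Extract: c[3]=0 c[5]=0 c[6]=1 c[7]=0 c[9]=1 c[10]=0 c[11]=1 c[12]=1 c[13]=1 c[14]=0 c[15]=0
Data = 00101011100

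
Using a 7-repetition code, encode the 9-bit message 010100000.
Repeat each bit 7× and concatenate:
0→0000000  1→1111111  0→0000000  1→1111111  0→0000000  0→0000000  0→0000000  0→0000000  0→0000000
Codeword = 000000011111110000000111111100000000000000000000000000000000000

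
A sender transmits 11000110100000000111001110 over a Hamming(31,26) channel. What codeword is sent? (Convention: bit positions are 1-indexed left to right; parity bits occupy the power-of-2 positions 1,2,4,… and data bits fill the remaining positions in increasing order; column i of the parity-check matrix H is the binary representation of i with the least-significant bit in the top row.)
Codeword c = d · G (mod 2), d = 11000110100000000111001110:
  c[0] = d·G[:,0] = (11000110100000000111001110)·(11011010101101010101010101) mod 2 = 1+1+0+0+0+0+1+0+1+0+0+0+0+0+0+0+0+1+0+1+0+0+0+1+0+0 mod 2 = 1
  c[1] = d·G[:,1] = (11000110100000000111001110)·(10110110011011001100110011) mod 2 = 1+0+0+0+0+1+1+0+0+0+0+0+0+0+0+0+0+1+0+0+0+0+0+0+1+0 mod 2 = 1
  c[2] = d·G[:,2] = (11000110100000000111001110)·(10000000000000000000000000) mod 2 = 1+0+0+0+0+0+0+0+0+0+0+0+0+0+0+0+0+0+0+0+0+0+0+0+0+0 mod 2 = 1
  c[3] = d·G[:,3] = (11000110100000000111001110)·(01110001111000111100001111) mod 2 = 0+1+0+0+0+0+0+0+1+0+0+0+0+0+0+0+0+1+0+0+0+0+1+1+1+0 mod 2 = 0
  c[4] = d·G[:,4] = (11000110100000000111001110)·(01000000000000000000000000) mod 2 = 0+1+0+0+0+0+0+0+0+0+0+0+0+0+0+0+0+0+0+0+0+0+0+0+0+0 mod 2 = 1
  c[5] = d·G[:,5] = (11000110100000000111001110)·(00100000000000000000000000) mod 2 = 0+0+0+0+0+0+0+0+0+0+0+0+0+0+0+0+0+0+0+0+0+0+0+0+0+0 mod 2 = 0
  c[6] = d·G[:,6] = (11000110100000000111001110)·(00010000000000000000000000) mod 2 = 0+0+0+0+0+0+0+0+0+0+0+0+0+0+0+0+0+0+0+0+0+0+0+0+0+0 mod 2 = 0
  c[7] = d·G[:,7] = (11000110100000000111001110)·(00001111111000000011111111) mod 2 = 0+0+0+0+0+1+1+0+1+0+0+0+0+0+0+0+0+0+1+1+0+0+1+1+1+0 mod 2 = 0
  c[8] = d·G[:,8] = (11000110100000000111001110)·(00001000000000000000000000) mod 2 = 0+0+0+0+0+0+0+0+0+0+0+0+0+0+0+0+0+0+0+0+0+0+0+0+0+0 mod 2 = 0
  c[9] = d·G[:,9] = (11000110100000000111001110)·(00000100000000000000000000) mod 2 = 0+0+0+0+0+1+0+0+0+0+0+0+0+0+0+0+0+0+0+0+0+0+0+0+0+0 mod 2 = 1
  c[10] = d·G[:,10] = (11000110100000000111001110)·(00000010000000000000000000) mod 2 = 0+0+0+0+0+0+1+0+0+0+0+0+0+0+0+0+0+0+0+0+0+0+0+0+0+0 mod 2 = 1
  c[11] = d·G[:,11] = (11000110100000000111001110)·(00000001000000000000000000) mod 2 = 0+0+0+0+0+0+0+0+0+0+0+0+0+0+0+0+0+0+0+0+0+0+0+0+0+0 mod 2 = 0
  c[12] = d·G[:,12] = (11000110100000000111001110)·(00000000100000000000000000) mod 2 = 0+0+0+0+0+0+0+0+1+0+0+0+0+0+0+0+0+0+0+0+0+0+0+0+0+0 mod 2 = 1
  c[13] = d·G[:,13] = (11000110100000000111001110)·(00000000010000000000000000) mod 2 = 0+0+0+0+0+0+0+0+0+0+0+0+0+0+0+0+0+0+0+0+0+0+0+0+0+0 mod 2 = 0
  c[14] = d·G[:,14] = (11000110100000000111001110)·(00000000001000000000000000) mod 2 = 0+0+0+0+0+0+0+0+0+0+0+0+0+0+0+0+0+0+0+0+0+0+0+0+0+0 mod 2 = 0
  c[15] = d·G[:,15] = (11000110100000000111001110)·(00000000000111111111111111) mod 2 = 0+0+0+0+0+0+0+0+0+0+0+0+0+0+0+0+0+1+1+1+0+0+1+1+1+0 mod 2 = 0
  c[16] = d·G[:,16] = (11000110100000000111001110)·(00000000000100000000000000) mod 2 = 0+0+0+0+0+0+0+0+0+0+0+0+0+0+0+0+0+0+0+0+0+0+0+0+0+0 mod 2 = 0
  c[17] = d·G[:,17] = (11000110100000000111001110)·(00000000000010000000000000) mod 2 = 0+0+0+0+0+0+0+0+0+0+0+0+0+0+0+0+0+0+0+0+0+0+0+0+0+0 mod 2 = 0
  c[18] = d·G[:,18] = (11000110100000000111001110)·(00000000000001000000000000) mod 2 = 0+0+0+0+0+0+0+0+0+0+0+0+0+0+0+0+0+0+0+0+0+0+0+0+0+0 mod 2 = 0
  c[19] = d·G[:,19] = (11000110100000000111001110)·(00000000000000100000000000) mod 2 = 0+0+0+0+0+0+0+0+0+0+0+0+0+0+0+0+0+0+0+0+0+0+0+0+0+0 mod 2 = 0
  c[20] = d·G[:,20] = (11000110100000000111001110)·(00000000000000010000000000) mod 2 = 0+0+0+0+0+0+0+0+0+0+0+0+0+0+0+0+0+0+0+0+0+0+0+0+0+0 mod 2 = 0
  c[21] = d·G[:,21] = (11000110100000000111001110)·(00000000000000001000000000) mod 2 = 0+0+0+0+0+0+0+0+0+0+0+0+0+0+0+0+0+0+0+0+0+0+0+0+0+0 mod 2 = 0
  c[22] = d·G[:,22] = (11000110100000000111001110)·(00000000000000000100000000) mod 2 = 0+0+0+0+0+0+0+0+0+0+0+0+0+0+0+0+0+1+0+0+0+0+0+0+0+0 mod 2 = 1
  c[23] = d·G[:,23] = (11000110100000000111001110)·(00000000000000000010000000) mod 2 = 0+0+0+0+0+0+0+0+0+0+0+0+0+0+0+0+0+0+1+0+0+0+0+0+0+0 mod 2 = 1
  c[24] = d·G[:,24] = (11000110100000000111001110)·(00000000000000000001000000) mod 2 = 0+0+0+0+0+0+0+0+0+0+0+0+0+0+0+0+0+0+0+1+0+0+0+0+0+0 mod 2 = 1
  c[25] = d·G[:,25] = (11000110100000000111001110)·(00000000000000000000100000) mod 2 = 0+0+0+0+0+0+0+0+0+0+0+0+0+0+0+0+0+0+0+0+0+0+0+0+0+0 mod 2 = 0
  c[26] = d·G[:,26] = (11000110100000000111001110)·(00000000000000000000010000) mod 2 = 0+0+0+0+0+0+0+0+0+0+0+0+0+0+0+0+0+0+0+0+0+0+0+0+0+0 mod 2 = 0
  c[27] = d·G[:,27] = (11000110100000000111001110)·(00000000000000000000001000) mod 2 = 0+0+0+0+0+0+0+0+0+0+0+0+0+0+0+0+0+0+0+0+0+0+1+0+0+0 mod 2 = 1
  c[28] = d·G[:,28] = (11000110100000000111001110)·(00000000000000000000000100) mod 2 = 0+0+0+0+0+0+0+0+0+0+0+0+0+0+0+0+0+0+0+0+0+0+0+1+0+0 mod 2 = 1
  c[29] = d·G[:,29] = (11000110100000000111001110)·(00000000000000000000000010) mod 2 = 0+0+0+0+0+0+0+0+0+0+0+0+0+0+0+0+0+0+0+0+0+0+0+0+1+0 mod 2 = 1
  c[30] = d·G[:,30] = (11000110100000000111001110)·(00000000000000000000000001) mod 2 = 0+0+0+0+0+0+0+0+0+0+0+0+0+0+0+0+0+0+0+0+0+0+0+0+0+0 mod 2 = 0
Codeword = 1110100001101000000000111001110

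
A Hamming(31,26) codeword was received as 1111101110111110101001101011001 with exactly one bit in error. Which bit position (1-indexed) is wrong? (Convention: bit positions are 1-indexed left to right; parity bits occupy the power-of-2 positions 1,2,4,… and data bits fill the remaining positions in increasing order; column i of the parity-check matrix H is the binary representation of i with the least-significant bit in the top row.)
Syndrome s = H · r^T (mod 2), r = 1111101110111110101001101011001:
  s[0] = (1010101010101010101010101010101)·(1111101110111110101001101011001) mod 2 = 1+0+1+0+1+0+1+0+1+0+1+0+1+0+1+0+1+0+1+0+0+0+1+0+1+0+1+0+0+0+1 mod 2 = 0
  s[1] = (0110011001100110011001100110011)·(1111101110111110101001101011001) mod 2 = 0+1+1+0+0+0+1+0+0+0+1+0+0+1+1+0+0+0+1+0+0+1+1+0+0+0+1+0+0+0+1 mod 2 = 1
  s[2] = (0001111000011110000111100001111)·(1111101110111110101001101011001) mod 2 = 0+0+0+1+1+0+1+0+0+0+0+1+1+1+1+0+0+0+0+0+0+1+1+0+0+0+0+1+0+0+1 mod 2 = 1
  s[3] = (0000000111111110000000011111111)·(1111101110111110101001101011001) mod 2 = 0+0+0+0+0+0+0+1+1+0+1+1+1+1+1+0+0+0+0+0+0+0+0+0+1+0+1+1+0+0+1 mod 2 = 1
  s[4] = (0000000000000001111111111111111)·(1111101110111110101001101011001) mod 2 = 0+0+0+0+0+0+0+0+0+0+0+0+0+0+0+0+1+0+1+0+0+1+1+0+1+0+1+1+0+0+1 mod 2 = 0
Syndrome = 01110
Column i of H is the binary representation of i, so the syndrome is the binary index of the flipped bit.
Read s = 01110 with s[0] as LSB: 0·2^0 + 1·2^1 + 1·2^2 + 1·2^3 + 0·2^4 = 14.
Error is at bit position 14.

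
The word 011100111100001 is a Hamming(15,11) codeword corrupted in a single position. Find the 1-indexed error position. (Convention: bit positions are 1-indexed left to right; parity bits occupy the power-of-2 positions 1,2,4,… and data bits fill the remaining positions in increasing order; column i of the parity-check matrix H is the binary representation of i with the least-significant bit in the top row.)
Syndrome s = H · r^T (mod 2), r = 011100111100001:
  s[0] = (101010101010101)·(011100111100001) mod 2 = 0+0+1+0+0+0+1+0+1+0+0+0+0+0+1 mod 2 = 0
  s[1] = (011001100110011)·(011100111100001) mod 2 = 0+1+1+0+0+0+1+0+0+1+0+0+0+0+1 mod 2 = 1
  s[2] = (000111100001111)·(011100111100001) mod 2 = 0+0+0+1+0+0+1+0+0+0+0+0+0+0+1 mod 2 = 1
  s[3] = (000000011111111)·(011100111100001) mod 2 = 0+0+0+0+0+0+0+1+1+1+0+0+0+0+1 mod 2 = 0
Syndrome = 0110
Column i of H is the binary representation of i, so the syndrome is the binary index of the flipped bit.
Read s = 0110 with s[0] as LSB: 0·2^0 + 1·2^1 + 1·2^2 + 0·2^3 = 6.
Error is at bit position 6.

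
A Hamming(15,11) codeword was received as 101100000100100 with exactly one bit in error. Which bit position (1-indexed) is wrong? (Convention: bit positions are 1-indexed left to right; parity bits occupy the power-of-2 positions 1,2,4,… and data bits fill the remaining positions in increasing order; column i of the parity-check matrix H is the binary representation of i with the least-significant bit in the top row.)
Syndrome s = H · r^T (mod 2), r = 101100000100100:
  s[0] = (101010101010101)·(101100000100100) mod 2 = 1+0+1+0+0+0+0+0+0+0+0+0+1+0+0 mod 2 = 1
  s[1] = (011001100110011)·(101100000100100) mod 2 = 0+0+1+0+0+0+0+0+0+1+0+0+0+0+0 mod 2 = 0
  s[2] = (000111100001111)·(101100000100100) mod 2 = 0+0+0+1+0+0+0+0+0+0+0+0+1+0+0 mod 2 = 0
  s[3] = (000000011111111)·(101100000100100) mod 2 = 0+0+0+0+0+0+0+0+0+1+0+0+1+0+0 mod 2 = 0
Syndrome = 1000
Column i of H is the binary representation of i, so the syndrome is the binary index of the flipped bit.
Read s = 1000 with s[0] as LSB: 1·2^0 + 0·2^1 + 0·2^2 + 0·2^3 = 1.
Error is at bit position 1.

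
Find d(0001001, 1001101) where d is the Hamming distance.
XOR = 1000100, count of 1s = 2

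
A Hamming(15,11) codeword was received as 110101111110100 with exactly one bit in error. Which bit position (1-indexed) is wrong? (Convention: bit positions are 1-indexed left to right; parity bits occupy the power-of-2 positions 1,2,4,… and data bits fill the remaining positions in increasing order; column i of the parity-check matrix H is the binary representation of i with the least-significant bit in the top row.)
Syndrome s = H · r^T (mod 2), r = 110101111110100:
  s[0] = (101010101010101)·(110101111110100) mod 2 = 1+0+0+0+0+0+1+0+1+0+1+0+1+0+0 mod 2 = 1
  s[1] = (011001100110011)·(110101111110100) mod 2 = 0+1+0+0+0+1+1+0+0+1+1+0+0+0+0 mod 2 = 1
  s[2] = (000111100001111)·(110101111110100) mod 2 = 0+0+0+1+0+1+1+0+0+0+0+0+1+0+0 mod 2 = 0
  s[3] = (000000011111111)·(110101111110100) mod 2 = 0+0+0+0+0+0+0+1+1+1+1+0+1+0+0 mod 2 = 1
Syndrome = 1101
Column i of H is the binary representation of i, so the syndrome is the binary index of the flipped bit.
Read s = 1101 with s[0] as LSB: 1·2^0 + 1·2^1 + 0·2^2 + 1·2^3 = 11.
Error is at bit position 11.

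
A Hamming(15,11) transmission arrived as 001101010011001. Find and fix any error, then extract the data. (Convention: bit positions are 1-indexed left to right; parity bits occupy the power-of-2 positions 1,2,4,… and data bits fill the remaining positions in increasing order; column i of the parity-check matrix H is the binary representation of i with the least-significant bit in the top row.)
Syndrome s = H · r^T (mod 2), r = 001101010011001:
  s[0] = (101010101010101)·(001101010011001) mod 2 = 0+0+1+0+0+0+0+0+0+0+1+0+0+0+1 mod 2 = 1
  s[1] = (011001100110011)·(001101010011001) mod 2 = 0+0+1+0+0+1+0+0+0+0+1+0+0+0+1 mod 2 = 0
  s[2] = (000111100001111)·(001101010011001) mod 2 = 0+0+0+1+0+1+0+0+0+0+0+1+0+0+1 mod 2 = 0
  s[3] = (000000011111111)·(001101010011001) mod 2 = 0+0+0+0+0+0+0+1+0+0+1+1+0+0+1 mod 2 = 0
Syndrome = 1000
Column 1 of H equals this syndrome → error at bit 1 (1-indexed).
Flip bit 1: 001101010011001 → 101101010011001
Extract data bits at positions {3,5,6,7,9,10,11,12,13,14,15}: 10100011001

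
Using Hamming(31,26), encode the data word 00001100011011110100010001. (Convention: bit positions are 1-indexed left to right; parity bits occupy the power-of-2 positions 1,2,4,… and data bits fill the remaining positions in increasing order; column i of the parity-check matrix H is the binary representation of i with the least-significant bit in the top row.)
Codeword c = d · G (mod 2), d = 00001100011011110100010001:
  c[0] = d·G[:,0] = (00001100011011110100010001)·(11011010101101010101010101) mod 2 = 0+0+0+0+1+0+0+0+0+0+1+0+0+1+0+1+0+1+0+0+0+1+0+0+0+1 mod 2 = 1
  c[1] = d·G[:,1] = (00001100011011110100010001)·(10110110011011001100110011) mod 2 = 0+0+0+0+0+1+0+0+0+1+1+0+1+1+0+0+0+1+0+0+0+1+0+0+0+1 mod 2 = 0
  c[2] = d·G[:,2] = (00001100011011110100010001)·(10000000000000000000000000) mod 2 = 0+0+0+0+0+0+0+0+0+0+0+0+0+0+0+0+0+0+0+0+0+0+0+0+0+0 mod 2 = 0
  c[3] = d·G[:,3] = (00001100011011110100010001)·(01110001111000111100001111) mod 2 = 0+0+0+0+0+0+0+0+0+1+1+0+0+0+1+1+0+1+0+0+0+0+0+0+0+1 mod 2 = 0
  c[4] = d·G[:,4] = (00001100011011110100010001)·(01000000000000000000000000) mod 2 = 0+0+0+0+0+0+0+0+0+0+0+0+0+0+0+0+0+0+0+0+0+0+0+0+0+0 mod 2 = 0
  c[5] = d·G[:,5] = (00001100011011110100010001)·(00100000000000000000000000) mod 2 = 0+0+0+0+0+0+0+0+0+0+0+0+0+0+0+0+0+0+0+0+0+0+0+0+0+0 mod 2 = 0
  c[6] = d·G[:,6] = (00001100011011110100010001)·(00010000000000000000000000) mod 2 = 0+0+0+0+0+0+0+0+0+0+0+0+0+0+0+0+0+0+0+0+0+0+0+0+0+0 mod 2 = 0
  c[7] = d·G[:,7] = (00001100011011110100010001)·(00001111111000000011111111) mod 2 = 0+0+0+0+1+1+0+0+0+1+1+0+0+0+0+0+0+0+0+0+0+1+0+0+0+1 mod 2 = 0
  c[8] = d·G[:,8] = (00001100011011110100010001)·(00001000000000000000000000) mod 2 = 0+0+0+0+1+0+0+0+0+0+0+0+0+0+0+0+0+0+0+0+0+0+0+0+0+0 mod 2 = 1
  c[9] = d·G[:,9] = (00001100011011110100010001)·(00000100000000000000000000) mod 2 = 0+0+0+0+0+1+0+0+0+0+0+0+0+0+0+0+0+0+0+0+0+0+0+0+0+0 mod 2 = 1
  c[10] = d·G[:,10] = (00001100011011110100010001)·(00000010000000000000000000) mod 2 = 0+0+0+0+0+0+0+0+0+0+0+0+0+0+0+0+0+0+0+0+0+0+0+0+0+0 mod 2 = 0
  c[11] = d·G[:,11] = (00001100011011110100010001)·(00000001000000000000000000) mod 2 = 0+0+0+0+0+0+0+0+0+0+0+0+0+0+0+0+0+0+0+0+0+0+0+0+0+0 mod 2 = 0
  c[12] = d·G[:,12] = (00001100011011110100010001)·(00000000100000000000000000) mod 2 = 0+0+0+0+0+0+0+0+0+0+0+0+0+0+0+0+0+0+0+0+0+0+0+0+0+0 mod 2 = 0
  c[13] = d·G[:,13] = (00001100011011110100010001)·(00000000010000000000000000) mod 2 = 0+0+0+0+0+0+0+0+0+1+0+0+0+0+0+0+0+0+0+0+0+0+0+0+0+0 mod 2 = 1
  c[14] = d·G[:,14] = (00001100011011110100010001)·(00000000001000000000000000) mod 2 = 0+0+0+0+0+0+0+0+0+0+1+0+0+0+0+0+0+0+0+0+0+0+0+0+0+0 mod 2 = 1
  c[15] = d·G[:,15] = (00001100011011110100010001)·(00000000000111111111111111) mod 2 = 0+0+0+0+0+0+0+0+0+0+0+0+1+1+1+1+0+1+0+0+0+1+0+0+0+1 mod 2 = 1
  c[16] = d·G[:,16] = (00001100011011110100010001)·(00000000000100000000000000) mod 2 = 0+0+0+0+0+0+0+0+0+0+0+0+0+0+0+0+0+0+0+0+0+0+0+0+0+0 mod 2 = 0
  c[17] = d·G[:,17] = (00001100011011110100010001)·(00000000000010000000000000) mod 2 = 0+0+0+0+0+0+0+0+0+0+0+0+1+0+0+0+0+0+0+0+0+0+0+0+0+0 mod 2 = 1
  c[18] = d·G[:,18] = (00001100011011110100010001)·(00000000000001000000000000) mod 2 = 0+0+0+0+0+0+0+0+0+0+0+0+0+1+0+0+0+0+0+0+0+0+0+0+0+0 mod 2 = 1
  c[19] = d·G[:,19] = (00001100011011110100010001)·(00000000000000100000000000) mod 2 = 0+0+0+0+0+0+0+0+0+0+0+0+0+0+1+0+0+0+0+0+0+0+0+0+0+0 mod 2 = 1
  c[20] = d·G[:,20] = (00001100011011110100010001)·(00000000000000010000000000) mod 2 = 0+0+0+0+0+0+0+0+0+0+0+0+0+0+0+1+0+0+0+0+0+0+0+0+0+0 mod 2 = 1
  c[21] = d·G[:,21] = (00001100011011110100010001)·(00000000000000001000000000) mod 2 = 0+0+0+0+0+0+0+0+0+0+0+0+0+0+0+0+0+0+0+0+0+0+0+0+0+0 mod 2 = 0
  c[22] = d·G[:,22] = (00001100011011110100010001)·(00000000000000000100000000) mod 2 = 0+0+0+0+0+0+0+0+0+0+0+0+0+0+0+0+0+1+0+0+0+0+0+0+0+0 mod 2 = 1
  c[23] = d·G[:,23] = (00001100011011110100010001)·(00000000000000000010000000) mod 2 = 0+0+0+0+0+0+0+0+0+0+0+0+0+0+0+0+0+0+0+0+0+0+0+0+0+0 mod 2 = 0
  c[24] = d·G[:,24] = (00001100011011110100010001)·(00000000000000000001000000) mod 2 = 0+0+0+0+0+0+0+0+0+0+0+0+0+0+0+0+0+0+0+0+0+0+0+0+0+0 mod 2 = 0
  c[25] = d·G[:,25] = (00001100011011110100010001)·(00000000000000000000100000) mod 2 = 0+0+0+0+0+0+0+0+0+0+0+0+0+0+0+0+0+0+0+0+0+0+0+0+0+0 mod 2 = 0
  c[26] = d·G[:,26] = (00001100011011110100010001)·(00000000000000000000010000) mod 2 = 0+0+0+0+0+0+0+0+0+0+0+0+0+0+0+0+0+0+0+0+0+1+0+0+0+0 mod 2 = 1
  c[27] = d·G[:,27] = (00001100011011110100010001)·(00000000000000000000001000) mod 2 = 0+0+0+0+0+0+0+0+0+0+0+0+0+0+0+0+0+0+0+0+0+0+0+0+0+0 mod 2 = 0
  c[28] = d·G[:,28] = (00001100011011110100010001)·(00000000000000000000000100) mod 2 = 0+0+0+0+0+0+0+0+0+0+0+0+0+0+0+0+0+0+0+0+0+0+0+0+0+0 mod 2 = 0
  c[29] = d·G[:,29] = (00001100011011110100010001)·(00000000000000000000000010) mod 2 = 0+0+0+0+0+0+0+0+0+0+0+0+0+0+0+0+0+0+0+0+0+0+0+0+0+0 mod 2 = 0
  c[30] = d·G[:,30] = (00001100011011110100010001)·(00000000000000000000000001) mod 2 = 0+0+0+0+0+0+0+0+0+0+0+0+0+0+0+0+0+0+0+0+0+0+0+0+0+1 mod 2 = 1
Codeword = 1000000011000111011110100010001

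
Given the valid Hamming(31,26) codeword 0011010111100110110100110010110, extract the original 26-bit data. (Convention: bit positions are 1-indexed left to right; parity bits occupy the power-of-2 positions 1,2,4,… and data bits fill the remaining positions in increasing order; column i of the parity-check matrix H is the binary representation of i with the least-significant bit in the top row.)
Parity bits occupy power-of-2 positions; data bits are at positions {3,5,6,7,9,10,11,12,13,14,15,17,18,19,20,21,22,23,24,25,26,27,28,29,30,31} (1-indexed).
Extract: c[3]=1 c[5]=0 c[6]=1 c[7]=0 c[9]=1 c[10]=1 c[11]=1 c[12]=0 c[13]=0 c[14]=1 c[15]=1 c[17]=1 c[18]=1 c[19]=0 c[20]=1 c[21]=0 c[22]=0 c[23]=1 c[24]=1 c[25]=0 c[26]=0 c[27]=1 c[28]=0 c[29]=1 c[30]=1 c[31]=0
Data = 10101110011110100110010110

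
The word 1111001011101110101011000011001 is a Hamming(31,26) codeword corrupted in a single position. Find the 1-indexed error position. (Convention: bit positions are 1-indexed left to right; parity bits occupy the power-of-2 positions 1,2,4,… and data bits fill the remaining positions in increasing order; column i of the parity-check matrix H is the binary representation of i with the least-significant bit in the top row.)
Syndrome s = H · r^T (mod 2), r = 1111001011101110101011000011001:
  s[0] = (1010101010101010101010101010101)·(1111001011101110101011000011001) mod 2 = 1+0+1+0+0+0+1+0+1+0+1+0+1+0+1+0+1+0+1+0+1+0+0+0+0+0+1+0+0+0+1 mod 2 = 0
  s[1] = (0110011001100110011001100110011)·(1111001011101110101011000011001) mod 2 = 0+1+1+0+0+0+1+0+0+1+1+0+0+1+1+0+0+0+1+0+0+1+0+0+0+0+1+0+0+0+1 mod 2 = 1
  s[2] = (0001111000011110000111100001111)·(1111001011101110101011000011001) mod 2 = 0+0+0+1+0+0+1+0+0+0+0+0+1+1+1+0+0+0+0+0+1+1+0+0+0+0+0+1+0+0+1 mod 2 = 1
  s[3] = (0000000111111110000000011111111)·(1111001011101110101011000011001) mod 2 = 0+0+0+0+0+0+0+0+1+1+1+0+1+1+1+0+0+0+0+0+0+0+0+0+0+0+1+1+0+0+1 mod 2 = 1
  s[4] = (0000000000000001111111111111111)·(1111001011101110101011000011001) mod 2 = 0+0+0+0+0+0+0+0+0+0+0+0+0+0+0+0+1+0+1+0+1+1+0+0+0+0+1+1+0+0+1 mod 2 = 1
Syndrome = 01111
Column i of H is the binary representation of i, so the syndrome is the binary index of the flipped bit.
Read s = 01111 with s[0] as LSB: 0·2^0 + 1·2^1 + 1·2^2 + 1·2^3 + 1·2^4 = 30.
Error is at bit position 30.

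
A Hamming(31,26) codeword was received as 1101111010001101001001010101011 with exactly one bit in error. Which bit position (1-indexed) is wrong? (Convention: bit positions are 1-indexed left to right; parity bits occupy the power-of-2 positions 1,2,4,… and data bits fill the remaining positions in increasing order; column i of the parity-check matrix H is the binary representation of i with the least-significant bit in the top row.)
Syndrome s = H · r^T (mod 2), r = 1101111010001101001001010101011:
  s[0] = (1010101010101010101010101010101)·(1101111010001101001001010101011) mod 2 = 1+0+0+0+1+0+1+0+1+0+0+0+1+0+0+0+0+0+1+0+0+0+0+0+0+0+0+0+0+0+1 mod 2 = 1
  s[1] = (0110011001100110011001100110011)·(1101111010001101001001010101011) mod 2 = 0+1+0+0+0+1+1+0+0+0+0+0+0+1+0+0+0+0+1+0+0+1+0+0+0+1+0+0+0+1+1 mod 2 = 1
  s[2] = (0001111000011110000111100001111)·(1101111010001101001001010101011) mod 2 = 0+0+0+1+1+1+1+0+0+0+0+0+1+1+0+0+0+0+0+0+0+1+0+0+0+0+0+1+0+1+1 mod 2 = 0
  s[3] = (0000000111111110000000011111111)·(1101111010001101001001010101011) mod 2 = 0+0+0+0+0+0+0+0+1+0+0+0+1+1+0+0+0+0+0+0+0+0+0+1+0+1+0+1+0+1+1 mod 2 = 0
  s[4] = (0000000000000001111111111111111)·(1101111010001101001001010101011) mod 2 = 0+0+0+0+0+0+0+0+0+0+0+0+0+0+0+1+0+0+1+0+0+1+0+1+0+1+0+1+0+1+1 mod 2 = 0
Syndrome = 11000
Column i of H is the binary representation of i, so the syndrome is the binary index of the flipped bit.
Read s = 11000 with s[0] as LSB: 1·2^0 + 1·2^1 + 0·2^2 + 0·2^3 + 0·2^4 = 3.
Error is at bit position 3.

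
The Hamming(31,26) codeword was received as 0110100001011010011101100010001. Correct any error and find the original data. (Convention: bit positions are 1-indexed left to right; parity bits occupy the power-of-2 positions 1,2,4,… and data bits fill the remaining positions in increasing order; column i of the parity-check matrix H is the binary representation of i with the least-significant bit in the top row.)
Syndrome s = H · r^T (mod 2), r = 0110100001011010011101100010001:
  s[0] = (1010101010101010101010101010101)·(0110100001011010011101100010001) mod 2 = 0+0+1+0+1+0+0+0+0+0+0+0+1+0+1+0+0+0+1+0+0+0+1+0+0+0+1+0+0+0+1 mod 2 = 0
  s[1] = (0110011001100110011001100110011)·(0110100001011010011101100010001) mod 2 = 0+1+1+0+0+0+0+0+0+1+0+0+0+0+1+0+0+1+1+0+0+1+1+0+0+0+1+0+0+0+1 mod 2 = 0
  s[2] = (0001111000011110000111100001111)·(0110100001011010011101100010001) mod 2 = 0+0+0+0+1+0+0+0+0+0+0+1+1+0+1+0+0+0+0+1+0+1+1+0+0+0+0+0+0+0+1 mod 2 = 0
  s[3] = (0000000111111110000000011111111)·(0110100001011010011101100010001) mod 2 = 0+0+0+0+0+0+0+0+0+1+0+1+1+0+1+0+0+0+0+0+0+0+0+0+0+0+1+0+0+0+1 mod 2 = 0
  s[4] = (0000000000000001111111111111111)·(0110100001011010011101100010001) mod 2 = 0+0+0+0+0+0+0+0+0+0+0+0+0+0+0+0+0+1+1+1+0+1+1+0+0+0+1+0+0+0+1 mod 2 = 1
Syndrome = 00001
Column 16 of H equals this syndrome → error at bit 16 (1-indexed).
Flip bit 16: 0110100001011010011101100010001 → 0110100001011011011101100010001
Extract data bits at positions {3,5,6,7,9,10,11,12,13,14,15,17,18,19,20,21,22,23,24,25,26,27,28,29,30,31}: 11000101101011101100010001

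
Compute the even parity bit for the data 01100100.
Sum of data bits: 0+1+1+0+0+1+0+0 = 3.
3 mod 2 = 1, so parity bit = 1.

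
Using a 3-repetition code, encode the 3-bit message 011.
Repeat each bit 3× and concatenate:
0→000  1→111  1→111
Codeword = 000111111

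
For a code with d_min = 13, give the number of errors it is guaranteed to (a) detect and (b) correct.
(a) Detection requires d_min ≥ e+1, so e ≤ d_min − 1 = 12.
(b) Correction requires d_min ≥ 2t+1, so t ≤ ⌊(d_min − 1)/2⌋ = ⌊12/2⌋ = 6.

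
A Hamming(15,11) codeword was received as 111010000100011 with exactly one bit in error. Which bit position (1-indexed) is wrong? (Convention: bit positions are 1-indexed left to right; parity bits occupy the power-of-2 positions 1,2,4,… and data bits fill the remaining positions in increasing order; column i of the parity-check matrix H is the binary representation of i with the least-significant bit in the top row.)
Syndrome s = H · r^T (mod 2), r = 111010000100011:
  s[0] = (101010101010101)·(111010000100011) mod 2 = 1+0+1+0+1+0+0+0+0+0+0+0+0+0+1 mod 2 = 0
  s[1] = (011001100110011)·(111010000100011) mod 2 = 0+1+1+0+0+0+0+0+0+1+0+0+0+1+1 mod 2 = 1
  s[2] = (000111100001111)·(111010000100011) mod 2 = 0+0+0+0+1+0+0+0+0+0+0+0+0+1+1 mod 2 = 1
  s[3] = (000000011111111)·(111010000100011) mod 2 = 0+0+0+0+0+0+0+0+0+1+0+0+0+1+1 mod 2 = 1
Syndrome = 0111
Column i of H is the binary representation of i, so the syndrome is the binary index of the flipped bit.
Read s = 0111 with s[0] as LSB: 0·2^0 + 1·2^1 + 1·2^2 + 1·2^3 = 14.
Error is at bit position 14.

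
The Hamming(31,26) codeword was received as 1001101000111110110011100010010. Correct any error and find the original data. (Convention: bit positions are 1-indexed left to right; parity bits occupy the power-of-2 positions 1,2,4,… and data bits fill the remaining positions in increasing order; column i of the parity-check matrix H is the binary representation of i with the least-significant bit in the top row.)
Syndrome s = H · r^T (mod 2), r = 1001101000111110110011100010010:
  s[0] = (1010101010101010101010101010101)·(1001101000111110110011100010010) mod 2 = 1+0+0+0+1+0+1+0+0+0+1+0+1+0+1+0+1+0+0+0+1+0+1+0+0+0+1+0+0+0+0 mod 2 = 0
  s[1] = (0110011001100110011001100110011)·(1001101000111110110011100010010) mod 2 = 0+0+0+0+0+0+1+0+0+0+1+0+0+1+1+0+0+1+0+0+0+1+1+0+0+0+1+0+0+1+0 mod 2 = 1
  s[2] = (0001111000011110000111100001111)·(1001101000111110110011100010010) mod 2 = 0+0+0+1+1+0+1+0+0+0+0+1+1+1+1+0+0+0+0+0+1+1+1+0+0+0+0+0+0+1+0 mod 2 = 1
  s[3] = (0000000111111110000000011111111)·(1001101000111110110011100010010) mod 2 = 0+0+0+0+0+0+0+0+0+0+1+1+1+1+1+0+0+0+0+0+0+0+0+0+0+0+1+0+0+1+0 mod 2 = 1
  s[4] = (0000000000000001111111111111111)·(1001101000111110110011100010010) mod 2 = 0+0+0+0+0+0+0+0+0+0+0+0+0+0+0+0+1+1+0+0+1+1+1+0+0+0+1+0+0+1+0 mod 2 = 1
Syndrome = 01111
Column 30 of H equals this syndrome → error at bit 30 (1-indexed).
Flip bit 30: 1001101000111110110011100010010 → 1001101000111110110011100010000
Extract data bits at positions {3,5,6,7,9,10,11,12,13,14,15,17,18,19,20,21,22,23,24,25,26,27,28,29,30,31}: 01010011111110011100010000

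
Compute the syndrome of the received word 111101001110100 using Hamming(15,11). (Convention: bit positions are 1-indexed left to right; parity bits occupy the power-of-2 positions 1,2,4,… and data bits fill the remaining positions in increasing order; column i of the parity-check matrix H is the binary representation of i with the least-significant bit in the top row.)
Syndrome s = H · r^T (mod 2), r = 111101001110100:
  s[0] = (101010101010101)·(111101001110100) mod 2 = 1+0+1+0+0+0+0+0+1+0+1+0+1+0+0 mod 2 = 1
  s[1] = (011001100110011)·(111101001110100) mod 2 = 0+1+1+0+0+1+0+0+0+1+1+0+0+0+0 mod 2 = 1
  s[2] = (000111100001111)·(111101001110100) mod 2 = 0+0+0+1+0+1+0+0+0+0+0+0+1+0+0 mod 2 = 1
  s[3] = (000000011111111)·(111101001110100) mod 2 = 0+0+0+0+0+0+0+0+1+1+1+0+1+0+0 mod 2 = 0
Syndrome = 1110
Non-zero syndrome: error at position 7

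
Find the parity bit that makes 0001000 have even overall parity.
Sum of data bits: 0+0+0+1+0+0+0 = 1.
1 mod 2 = 1, so parity bit = 1.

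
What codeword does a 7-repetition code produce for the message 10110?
Repeat each bit 7× and concatenate:
1→1111111  0→0000000  1→1111111  1→1111111  0→0000000
Codeword = 11111110000000111111111111110000000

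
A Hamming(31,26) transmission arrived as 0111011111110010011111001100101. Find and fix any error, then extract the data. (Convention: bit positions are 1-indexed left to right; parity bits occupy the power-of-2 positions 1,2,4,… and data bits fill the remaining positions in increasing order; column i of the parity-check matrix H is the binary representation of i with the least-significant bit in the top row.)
Syndrome s = H · r^T (mod 2), r = 0111011111110010011111001100101:
  s[0] = (1010101010101010101010101010101)·(0111011111110010011111001100101) mod 2 = 0+0+1+0+0+0+1+0+1+0+1+0+0+0+1+0+0+0+1+0+1+0+0+0+1+0+0+0+1+0+1 mod 2 = 0
  s[1] = (0110011001100110011001100110011)·(0111011111110010011111001100101) mod 2 = 0+1+1+0+0+1+1+0+0+1+1+0+0+0+1+0+0+1+1+0+0+1+0+0+0+1+0+0+0+0+1 mod 2 = 0
  s[2] = (0001111000011110000111100001111)·(0111011111110010011111001100101) mod 2 = 0+0+0+1+0+1+1+0+0+0+0+1+0+0+1+0+0+0+0+1+1+1+0+0+0+0+0+0+1+0+1 mod 2 = 0
  s[3] = (0000000111111110000000011111111)·(0111011111110010011111001100101) mod 2 = 0+0+0+0+0+0+0+1+1+1+1+1+0+0+1+0+0+0+0+0+0+0+0+0+1+1+0+0+1+0+1 mod 2 = 0
  s[4] = (0000000000000001111111111111111)·(0111011111110010011111001100101) mod 2 = 0+0+0+0+0+0+0+0+0+0+0+0+0+0+0+0+0+1+1+1+1+1+0+0+1+1+0+0+1+0+1 mod 2 = 1
Syndrome = 00001
Column 16 of H equals this syndrome → error at bit 16 (1-indexed).
Flip bit 16: 0111011111110010011111001100101 → 0111011111110011011111001100101
Extract data bits at positions {3,5,6,7,9,10,11,12,13,14,15,17,18,19,20,21,22,23,24,25,26,27,28,29,30,31}: 10111111001011111001100101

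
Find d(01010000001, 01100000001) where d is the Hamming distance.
XOR = 00110000000, count of 1s = 2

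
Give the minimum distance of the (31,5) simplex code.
d_min = 16 (every nonzero codeword of the simplex code S_5 has weight 2^(r−1) = 16).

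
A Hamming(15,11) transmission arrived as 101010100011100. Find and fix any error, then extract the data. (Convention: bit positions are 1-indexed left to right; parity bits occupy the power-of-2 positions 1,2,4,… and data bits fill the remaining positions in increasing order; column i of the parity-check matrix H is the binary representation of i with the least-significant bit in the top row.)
Syndrome s = H · r^T (mod 2), r = 101010100011100:
  s[0] = (101010101010101)·(101010100011100) mod 2 = 1+0+1+0+1+0+1+0+0+0+1+0+1+0+0 mod 2 = 0
  s[1] = (011001100110011)·(101010100011100) mod 2 = 0+0+1+0+0+0+1+0+0+0+1+0+0+0+0 mod 2 = 1
  s[2] = (000111100001111)·(101010100011100) mod 2 = 0+0+0+0+1+0+1+0+0+0+0+1+1+0+0 mod 2 = 0
  s[3] = (000000011111111)·(101010100011100) mod 2 = 0+0+0+0+0+0+0+0+0+0+1+1+1+0+0 mod 2 = 1
Syndrome = 0101
Column 10 of H equals this syndrome → error at bit 10 (1-indexed).
Flip bit 10: 101010100011100 → 101010100111100
Extract data bits at positions {3,5,6,7,9,10,11,12,13,14,15}: 11010111100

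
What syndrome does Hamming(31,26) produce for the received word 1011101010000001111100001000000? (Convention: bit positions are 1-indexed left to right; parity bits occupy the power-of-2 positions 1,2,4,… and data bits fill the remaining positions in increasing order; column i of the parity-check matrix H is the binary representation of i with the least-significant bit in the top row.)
Syndrome s = H · r^T (mod 2), r = 1011101010000001111100001000000:
  s[0] = (1010101010101010101010101010101)·(1011101010000001111100001000000) mod 2 = 1+0+1+0+1+0+1+0+1+0+0+0+0+0+0+0+1+0+1+0+0+0+0+0+1+0+0+0+0+0+0 mod 2 = 0
  s[1] = (0110011001100110011001100110011)·(1011101010000001111100001000000) mod 2 = 0+0+1+0+0+0+1+0+0+0+0+0+0+0+0+0+0+1+1+0+0+0+0+0+0+0+0+0+0+0+0 mod 2 = 0
  s[2] = (0001111000011110000111100001111)·(1011101010000001111100001000000) mod 2 = 0+0+0+1+1+0+1+0+0+0+0+0+0+0+0+0+0+0+0+1+0+0+0+0+0+0+0+0+0+0+0 mod 2 = 0
  s[3] = (0000000111111110000000011111111)·(1011101010000001111100001000000) mod 2 = 0+0+0+0+0+0+0+0+1+0+0+0+0+0+0+0+0+0+0+0+0+0+0+0+1+0+0+0+0+0+0 mod 2 = 0
  s[4] = (0000000000000001111111111111111)·(1011101010000001111100001000000) mod 2 = 0+0+0+0+0+0+0+0+0+0+0+0+0+0+0+1+1+1+1+1+0+0+0+0+1+0+0+0+0+0+0 mod 2 = 0
Syndrome = 00000
s = 0: no error detected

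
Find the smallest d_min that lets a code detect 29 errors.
Detecting e errors requires d_min ≥ e + 1 = 29 + 1 = 30.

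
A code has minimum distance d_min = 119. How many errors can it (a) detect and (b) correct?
(a) Detection requires d_min ≥ e+1, so e ≤ d_min − 1 = 118.
(b) Correction requires d_min ≥ 2t+1, so t ≤ ⌊(d_min − 1)/2⌋ = ⌊118/2⌋ = 59.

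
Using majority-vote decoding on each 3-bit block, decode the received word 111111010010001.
Split into 3-bit blocks and majority-vote each:
  block 1 = 111: 3 ones, 0 zeros → 1
  block 2 = 111: 3 ones, 0 zeros → 1
  block 3 = 010: 1 ones, 2 zeros → 0
  block 4 = 010: 1 ones, 2 zeros → 0
  block 5 = 001: 1 ones, 2 zeros → 0
Decoded = 11000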